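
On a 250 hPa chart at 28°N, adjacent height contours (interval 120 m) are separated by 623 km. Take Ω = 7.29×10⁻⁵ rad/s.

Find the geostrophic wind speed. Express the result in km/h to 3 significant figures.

Coriolis parameter at 28°N:
f = 2Ω sin φ = 2 × 7.29×10⁻⁵ × sin 28° = 6.84×10⁻⁵ s⁻¹
Height gradient: |∂Z/∂n| = 120 m / 623000 m = 1.93×10⁻⁴
On a pressure surface, geostrophic balance gives V_g = (g/f)|∂Z/∂n|:
V_g = 9.81 × 1.93×10⁻⁴ / 6.84×10⁻⁵ = 27.6 m/s
Converting: 27.6 m/s × 3.6 = 99.4 km/h

99.4 km/h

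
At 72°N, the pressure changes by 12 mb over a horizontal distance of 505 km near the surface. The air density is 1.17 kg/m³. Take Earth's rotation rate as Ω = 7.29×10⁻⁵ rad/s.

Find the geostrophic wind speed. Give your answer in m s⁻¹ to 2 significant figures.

Coriolis parameter at 72°N:
f = 2Ω sin φ = 2 × 7.29×10⁻⁵ × sin 72° = 1.39×10⁻⁴ s⁻¹
Pressure gradient: |∂P/∂n| = 1200 Pa / 505000 m = 2.38×10⁻³ Pa/m
Geostrophic balance (pressure-gradient force = Coriolis force):
V_g = (1/(fρ)) |∂P/∂n| = 2.38×10⁻³ / (1.39×10⁻⁴ × 1.17) = 14.6 m/s

15 m s⁻¹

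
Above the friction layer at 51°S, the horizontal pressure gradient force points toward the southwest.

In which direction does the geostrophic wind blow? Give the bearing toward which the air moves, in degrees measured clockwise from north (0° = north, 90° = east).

135°

The pressure-gradient force points toward the southwest (bearing 225°).
Geostrophic balance: in the Southern Hemisphere the Coriolis force deflects motion to the left, so the geostrophic wind blows 90° to the left of the pressure-gradient force (low pressure on the right).
Rotating 225° by 90° counterclockwise gives 135° — the wind blows toward the southeast.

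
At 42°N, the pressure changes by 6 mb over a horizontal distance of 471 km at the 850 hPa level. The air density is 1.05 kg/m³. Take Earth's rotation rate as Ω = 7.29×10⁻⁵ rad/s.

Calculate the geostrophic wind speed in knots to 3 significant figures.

Coriolis parameter at 42°N:
f = 2Ω sin φ = 2 × 7.29×10⁻⁵ × sin 42° = 9.76×10⁻⁵ s⁻¹
Pressure gradient: |∂P/∂n| = 600 Pa / 471000 m = 1.27×10⁻³ Pa/m
Geostrophic balance (pressure-gradient force = Coriolis force):
V_g = (1/(fρ)) |∂P/∂n| = 1.27×10⁻³ / (9.76×10⁻⁵ × 1.05) = 12.4 m/s
Converting: 12.4 m/s × 1.944 = 24.2 knots

24.2 knots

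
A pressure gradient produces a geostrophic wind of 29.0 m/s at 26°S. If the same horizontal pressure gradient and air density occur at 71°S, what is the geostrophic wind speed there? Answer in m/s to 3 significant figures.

With the same pressure gradient and density, V_g ∝ 1/f ∝ 1/sin φ.
V₂ = V₁ · sin φ₁ / sin φ₂ = 29.0 × sin 26° / sin 71°
V₂ = 29.0 × 0.4384/0.9455 = 13.4 m/s

13.4 m/s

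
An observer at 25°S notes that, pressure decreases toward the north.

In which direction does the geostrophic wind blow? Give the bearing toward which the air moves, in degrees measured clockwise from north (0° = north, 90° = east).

270°

The pressure-gradient force points toward the north (bearing 000°).
Geostrophic balance: in the Southern Hemisphere the Coriolis force deflects motion to the left, so the geostrophic wind blows 90° to the left of the pressure-gradient force (low pressure on the right).
Rotating 000° by 90° counterclockwise gives 270° — the wind blows toward the west.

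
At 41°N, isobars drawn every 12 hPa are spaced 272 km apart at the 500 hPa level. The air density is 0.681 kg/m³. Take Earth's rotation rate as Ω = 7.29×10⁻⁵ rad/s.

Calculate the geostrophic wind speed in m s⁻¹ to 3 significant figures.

Coriolis parameter at 41°N:
f = 2Ω sin φ = 2 × 7.29×10⁻⁵ × sin 41° = 9.57×10⁻⁵ s⁻¹
Pressure gradient: |∂P/∂n| = 1200 Pa / 272000 m = 4.41×10⁻³ Pa/m
Geostrophic balance (pressure-gradient force = Coriolis force):
V_g = (1/(fρ)) |∂P/∂n| = 4.41×10⁻³ / (9.57×10⁻⁵ × 0.681) = 67.7 m/s

67.7 m s⁻¹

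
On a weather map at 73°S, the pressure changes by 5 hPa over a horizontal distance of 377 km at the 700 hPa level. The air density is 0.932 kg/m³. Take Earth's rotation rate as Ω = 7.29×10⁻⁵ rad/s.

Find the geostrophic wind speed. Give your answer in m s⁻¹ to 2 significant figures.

10 m s⁻¹

Coriolis parameter at 73°S:
f = 2Ω sin φ = 2 × 7.29×10⁻⁵ × sin 73° = 1.39×10⁻⁴ s⁻¹
Pressure gradient: |∂P/∂n| = 500 Pa / 377000 m = 1.33×10⁻³ Pa/m
Geostrophic balance (pressure-gradient force = Coriolis force):
V_g = (1/(fρ)) |∂P/∂n| = 1.33×10⁻³ / (1.39×10⁻⁴ × 0.932) = 10.2 m/s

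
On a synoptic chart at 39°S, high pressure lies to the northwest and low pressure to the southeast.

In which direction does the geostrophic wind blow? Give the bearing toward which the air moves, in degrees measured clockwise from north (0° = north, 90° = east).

045°

The pressure-gradient force points toward the southeast (bearing 135°).
Geostrophic balance: in the Southern Hemisphere the Coriolis force deflects motion to the left, so the geostrophic wind blows 90° to the left of the pressure-gradient force (low pressure on the right).
Rotating 135° by 90° counterclockwise gives 045° — the wind blows toward the northeast.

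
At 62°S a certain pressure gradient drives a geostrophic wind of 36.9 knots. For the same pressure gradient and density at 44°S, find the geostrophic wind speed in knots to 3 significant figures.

46.9 knots

With the same pressure gradient and density, V_g ∝ 1/f ∝ 1/sin φ.
V₂ = V₁ · sin φ₁ / sin φ₂ = 36.9 × sin 62° / sin 44°
V₂ = 36.9 × 0.8829/0.6947 = 46.9 knots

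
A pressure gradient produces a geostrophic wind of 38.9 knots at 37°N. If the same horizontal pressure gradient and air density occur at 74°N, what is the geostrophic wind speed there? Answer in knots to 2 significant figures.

24 knots

With the same pressure gradient and density, V_g ∝ 1/f ∝ 1/sin φ.
V₂ = V₁ · sin φ₁ / sin φ₂ = 38.9 × sin 37° / sin 74°
V₂ = 38.9 × 0.6018/0.9613 = 24 knots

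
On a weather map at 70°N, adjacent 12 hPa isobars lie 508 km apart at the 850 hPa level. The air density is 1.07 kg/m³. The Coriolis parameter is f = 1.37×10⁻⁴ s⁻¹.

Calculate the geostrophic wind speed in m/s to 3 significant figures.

16.1 m/s

Pressure gradient: |∂P/∂n| = 1200 Pa / 508000 m = 2.36×10⁻³ Pa/m
Geostrophic balance (pressure-gradient force = Coriolis force):
V_g = (1/(fρ)) |∂P/∂n| = 2.36×10⁻³ / (1.37×10⁻⁴ × 1.07) = 16.1 m/s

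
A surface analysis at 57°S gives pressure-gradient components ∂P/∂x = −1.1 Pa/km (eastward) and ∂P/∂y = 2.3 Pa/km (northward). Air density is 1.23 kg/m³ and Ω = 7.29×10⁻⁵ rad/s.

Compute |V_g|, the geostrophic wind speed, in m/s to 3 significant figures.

Coriolis parameter at 57°S:
f = 2Ω sin φ = 2 × 7.29×10⁻⁵ × sin 57° = 1.22×10⁻⁴ s⁻¹
In the Southern Hemisphere f is negative: f = −1.22×10⁻⁴ s⁻¹.
Component geostrophic relations (x east, y north):
u_g = −(1/(fρ)) ∂P/∂y,  v_g = (1/(fρ)) ∂P/∂x
u_g = −(2.3×10⁻³)/(−1.22×10⁻⁴ × 1.23) = 15.3 m/s;  v_g = (−1.1×10⁻³)/(−1.22×10⁻⁴ × 1.23) = 7.31 m/s
|V_g| = √(u_g² + v_g²) = 17.0 m/s

17.0 m/s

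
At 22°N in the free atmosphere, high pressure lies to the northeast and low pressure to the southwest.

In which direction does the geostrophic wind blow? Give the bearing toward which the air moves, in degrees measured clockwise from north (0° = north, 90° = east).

The pressure-gradient force points toward the southwest (bearing 225°).
Geostrophic balance: in the Northern Hemisphere the Coriolis force deflects motion to the right, so the geostrophic wind blows 90° to the right of the pressure-gradient force (low pressure on the left).
Rotating 225° by 90° clockwise gives 315° — the wind blows toward the northwest.

315°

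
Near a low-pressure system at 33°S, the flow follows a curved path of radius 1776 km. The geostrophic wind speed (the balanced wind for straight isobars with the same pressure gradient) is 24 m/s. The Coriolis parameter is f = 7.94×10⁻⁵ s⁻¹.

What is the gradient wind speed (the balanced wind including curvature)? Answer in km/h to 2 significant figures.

Around a low, centrifugal force acts outward with Coriolis, so pressure-gradient force balances both:
(1/ρ)|∂P/∂n| = fV + V²/R  →  V² + fR·V − fR·V_g = 0
With fR = 7.94×10⁻⁵ × 1776×10³ m = 141 m/s:
V = [−fR + √((fR)² + 4 fR V_g)]/2 = [−141 + √(141² + 4×141×24)]/2 = 20.9 m/s
Subgeostrophic (V < V_g = 24 m/s), as expected around a low.
Converting: 20.9 m/s × 3.6 = 75 km/h

75 km/h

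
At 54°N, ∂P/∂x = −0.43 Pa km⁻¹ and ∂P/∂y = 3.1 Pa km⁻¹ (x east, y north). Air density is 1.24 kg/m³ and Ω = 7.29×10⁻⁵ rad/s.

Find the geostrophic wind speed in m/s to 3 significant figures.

Coriolis parameter at 54°N:
f = 2Ω sin φ = 2 × 7.29×10⁻⁵ × sin 54° = 1.18×10⁻⁴ s⁻¹
Component geostrophic relations (x east, y north):
u_g = −(1/(fρ)) ∂P/∂y,  v_g = (1/(fρ)) ∂P/∂x
u_g = −(3.1×10⁻³)/(1.18×10⁻⁴ × 1.24) = −21.2 m/s;  v_g = (−0.43×10⁻³)/(1.18×10⁻⁴ × 1.24) = −2.94 m/s
|V_g| = √(u_g² + v_g²) = 21.4 m/s

21.4 m/s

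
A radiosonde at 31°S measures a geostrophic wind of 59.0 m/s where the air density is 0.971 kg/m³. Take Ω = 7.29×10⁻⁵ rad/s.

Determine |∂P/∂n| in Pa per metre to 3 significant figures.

Coriolis parameter at 31°S:
f = 2Ω sin φ = 2 × 7.29×10⁻⁵ × sin 31° = 7.51×10⁻⁵ s⁻¹
Geostrophic balance rearranged: |∂P/∂n| = f ρ V_g
|∂P/∂n| = 7.51×10⁻⁵ × 0.971 × 59.0 = 4.30×10⁻³ Pa/m

4.30×10⁻³ Pa/m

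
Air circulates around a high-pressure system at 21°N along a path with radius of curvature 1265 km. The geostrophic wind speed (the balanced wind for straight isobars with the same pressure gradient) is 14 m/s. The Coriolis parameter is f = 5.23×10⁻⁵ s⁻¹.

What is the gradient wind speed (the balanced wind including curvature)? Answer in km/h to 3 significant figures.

72.4 km/h

Around a high, pressure-gradient force acts outward with centrifugal, so Coriolis balances both:
fV = (1/ρ)|∂P/∂n| + V²/R  →  V² − fR·V + fR·V_g = 0
With fR = 5.23×10⁻⁵ × 1265×10³ m = 66.2 m/s:
V = [fR − √((fR)² − 4 fR V_g)]/2 = [66.2 − √(66.2² − 4×66.2×14)]/2 = 20.1 m/s
Supergeostrophic (V > V_g = 14 m/s), as expected around a high.
Converting: 20.1 m/s × 3.6 = 72.4 km/h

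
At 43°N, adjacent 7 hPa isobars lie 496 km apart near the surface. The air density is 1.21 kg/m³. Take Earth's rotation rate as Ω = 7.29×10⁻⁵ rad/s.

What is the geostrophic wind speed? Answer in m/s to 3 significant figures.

Coriolis parameter at 43°N:
f = 2Ω sin φ = 2 × 7.29×10⁻⁵ × sin 43° = 9.94×10⁻⁵ s⁻¹
Pressure gradient: |∂P/∂n| = 700 Pa / 496000 m = 1.41×10⁻³ Pa/m
Geostrophic balance (pressure-gradient force = Coriolis force):
V_g = (1/(fρ)) |∂P/∂n| = 1.41×10⁻³ / (9.94×10⁻⁵ × 1.21) = 11.7 m/s

11.7 m/s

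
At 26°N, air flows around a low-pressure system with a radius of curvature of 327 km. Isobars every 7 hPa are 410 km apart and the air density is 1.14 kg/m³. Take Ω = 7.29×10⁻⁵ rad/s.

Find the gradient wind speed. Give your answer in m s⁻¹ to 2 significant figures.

Coriolis parameter at 26°N:
f = 2Ω sin φ = 2 × 7.29×10⁻⁵ × sin 26° = 6.39×10⁻⁵ s⁻¹
Pressure gradient: |∂P/∂n| = 700 Pa / 410000 m = 1.71×10⁻³ Pa/m
Geostrophic speed: V_g = |∂P/∂n|/(fρ) = 1.71×10⁻³/(6.39×10⁻⁵ × 1.14) = 23.4 m/s
Around a low, centrifugal force acts outward with Coriolis, so pressure-gradient force balances both:
(1/ρ)|∂P/∂n| = fV + V²/R  →  V² + fR·V − fR·V_g = 0
With fR = 6.39×10⁻⁵ × 327×10³ m = 20.9 m/s:
V = [−fR + √((fR)² + 4 fR V_g)]/2 = [−20.9 + √(20.9² + 4×20.9×23.4)]/2 = 14 m/s
Subgeostrophic (V < V_g = 23.4 m/s), as expected around a low.

14 m s⁻¹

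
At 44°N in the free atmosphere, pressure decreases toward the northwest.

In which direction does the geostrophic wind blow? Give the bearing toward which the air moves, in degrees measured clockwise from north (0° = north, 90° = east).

The pressure-gradient force points toward the northwest (bearing 315°).
Geostrophic balance: in the Northern Hemisphere the Coriolis force deflects motion to the right, so the geostrophic wind blows 90° to the right of the pressure-gradient force (low pressure on the left).
Rotating 315° by 90° clockwise gives 045° — the wind blows toward the northeast.

045°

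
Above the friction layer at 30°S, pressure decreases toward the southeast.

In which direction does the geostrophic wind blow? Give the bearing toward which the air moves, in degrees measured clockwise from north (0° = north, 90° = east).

045°

The pressure-gradient force points toward the southeast (bearing 135°).
Geostrophic balance: in the Southern Hemisphere the Coriolis force deflects motion to the left, so the geostrophic wind blows 90° to the left of the pressure-gradient force (low pressure on the right).
Rotating 135° by 90° counterclockwise gives 045° — the wind blows toward the northeast.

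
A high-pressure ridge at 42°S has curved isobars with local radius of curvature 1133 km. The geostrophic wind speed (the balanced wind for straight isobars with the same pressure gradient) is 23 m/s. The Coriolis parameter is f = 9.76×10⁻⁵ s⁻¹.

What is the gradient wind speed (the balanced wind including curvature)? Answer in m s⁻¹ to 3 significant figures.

32.6 m s⁻¹

Around a high, pressure-gradient force acts outward with centrifugal, so Coriolis balances both:
fV = (1/ρ)|∂P/∂n| + V²/R  →  V² − fR·V + fR·V_g = 0
With fR = 9.76×10⁻⁵ × 1133×10³ m = 111 m/s:
V = [fR − √((fR)² − 4 fR V_g)]/2 = [111 − √(111² − 4×111×23)]/2 = 32.6 m/s
Supergeostrophic (V > V_g = 23 m/s), as expected around a high.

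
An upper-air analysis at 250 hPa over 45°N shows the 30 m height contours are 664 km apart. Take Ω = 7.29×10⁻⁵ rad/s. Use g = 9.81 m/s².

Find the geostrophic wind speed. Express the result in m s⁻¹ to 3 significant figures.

4.30 m s⁻¹

Coriolis parameter at 45°N:
f = 2Ω sin φ = 2 × 7.29×10⁻⁵ × sin 45° = 1.03×10⁻⁴ s⁻¹
Height gradient: |∂Z/∂n| = 30 m / 664000 m = 4.52×10⁻⁵
On a pressure surface, geostrophic balance gives V_g = (g/f)|∂Z/∂n|:
V_g = 9.81 × 4.52×10⁻⁵ / 1.03×10⁻⁴ = 4.30 m/s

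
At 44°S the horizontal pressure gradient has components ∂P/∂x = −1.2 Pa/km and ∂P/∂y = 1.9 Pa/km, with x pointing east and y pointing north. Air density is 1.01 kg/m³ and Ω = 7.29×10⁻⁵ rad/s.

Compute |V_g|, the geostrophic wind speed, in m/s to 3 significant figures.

22.0 m/s

Coriolis parameter at 44°S:
f = 2Ω sin φ = 2 × 7.29×10⁻⁵ × sin 44° = 1.01×10⁻⁴ s⁻¹
In the Southern Hemisphere f is negative: f = −1.01×10⁻⁴ s⁻¹.
Component geostrophic relations (x east, y north):
u_g = −(1/(fρ)) ∂P/∂y,  v_g = (1/(fρ)) ∂P/∂x
u_g = −(1.9×10⁻³)/(−1.01×10⁻⁴ × 1.01) = 18.6 m/s;  v_g = (−1.2×10⁻³)/(−1.01×10⁻⁴ × 1.01) = 11.7 m/s
|V_g| = √(u_g² + v_g²) = 22.0 m/s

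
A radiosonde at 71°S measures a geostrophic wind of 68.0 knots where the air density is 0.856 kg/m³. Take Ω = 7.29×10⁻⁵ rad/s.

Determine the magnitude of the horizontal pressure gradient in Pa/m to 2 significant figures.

Coriolis parameter at 71°S:
f = 2Ω sin φ = 2 × 7.29×10⁻⁵ × sin 71° = 1.38×10⁻⁴ s⁻¹
Wind speed in SI: 68.0 knots = 35.0 m/s
Geostrophic balance rearranged: |∂P/∂n| = f ρ V_g
|∂P/∂n| = 1.38×10⁻⁴ × 0.856 × 35.0 = 4.13×10⁻³ Pa/m

4.1×10⁻³ Pa/m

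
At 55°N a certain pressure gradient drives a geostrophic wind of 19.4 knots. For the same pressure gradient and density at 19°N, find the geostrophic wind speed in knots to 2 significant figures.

49 knots

With the same pressure gradient and density, V_g ∝ 1/f ∝ 1/sin φ.
V₂ = V₁ · sin φ₁ / sin φ₂ = 19.4 × sin 55° / sin 19°
V₂ = 19.4 × 0.8192/0.3256 = 49 knots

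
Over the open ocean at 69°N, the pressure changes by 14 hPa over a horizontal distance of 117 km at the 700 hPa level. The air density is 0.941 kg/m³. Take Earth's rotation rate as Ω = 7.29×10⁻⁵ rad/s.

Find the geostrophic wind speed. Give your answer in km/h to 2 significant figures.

340 km/h

Coriolis parameter at 69°N:
f = 2Ω sin φ = 2 × 7.29×10⁻⁵ × sin 69° = 1.36×10⁻⁴ s⁻¹
Pressure gradient: |∂P/∂n| = 1400 Pa / 117000 m = 1.20×10⁻² Pa/m
Geostrophic balance (pressure-gradient force = Coriolis force):
V_g = (1/(fρ)) |∂P/∂n| = 1.20×10⁻² / (1.36×10⁻⁴ × 0.941) = 93.4 m/s
Converting: 93.4 m/s × 3.6 = 340 km/h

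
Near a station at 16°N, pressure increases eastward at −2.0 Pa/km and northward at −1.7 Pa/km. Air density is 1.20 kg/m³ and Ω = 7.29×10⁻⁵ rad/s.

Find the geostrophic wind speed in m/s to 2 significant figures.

Coriolis parameter at 16°N:
f = 2Ω sin φ = 2 × 7.29×10⁻⁵ × sin 16° = 4.02×10⁻⁵ s⁻¹
Component geostrophic relations (x east, y north):
u_g = −(1/(fρ)) ∂P/∂y,  v_g = (1/(fρ)) ∂P/∂x
u_g = −(−1.7×10⁻³)/(4.02×10⁻⁵ × 1.20) = 35.3 m/s;  v_g = (−2.0×10⁻³)/(4.02×10⁻⁵ × 1.20) = −41.5 m/s
|V_g| = √(u_g² + v_g²) = 54.4 m/s

54 m/s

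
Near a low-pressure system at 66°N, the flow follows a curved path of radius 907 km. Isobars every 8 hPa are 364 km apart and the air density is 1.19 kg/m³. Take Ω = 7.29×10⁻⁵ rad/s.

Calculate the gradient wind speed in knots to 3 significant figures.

Coriolis parameter at 66°N:
f = 2Ω sin φ = 2 × 7.29×10⁻⁵ × sin 66° = 1.33×10⁻⁴ s⁻¹
Pressure gradient: |∂P/∂n| = 800 Pa / 364000 m = 2.20×10⁻³ Pa/m
Geostrophic speed: V_g = |∂P/∂n|/(fρ) = 2.20×10⁻³/(1.33×10⁻⁴ × 1.19) = 13.9 m/s
Around a low, centrifugal force acts outward with Coriolis, so pressure-gradient force balances both:
(1/ρ)|∂P/∂n| = fV + V²/R  →  V² + fR·V − fR·V_g = 0
With fR = 1.33×10⁻⁴ × 907×10³ m = 121 m/s:
V = [−fR + √((fR)² + 4 fR V_g)]/2 = [−121 + √(121² + 4×121×13.9)]/2 = 12.6 m/s
Subgeostrophic (V < V_g = 13.9 m/s), as expected around a low.
Converting: 12.6 m/s × 1.944 = 24.4 knots

24.4 knots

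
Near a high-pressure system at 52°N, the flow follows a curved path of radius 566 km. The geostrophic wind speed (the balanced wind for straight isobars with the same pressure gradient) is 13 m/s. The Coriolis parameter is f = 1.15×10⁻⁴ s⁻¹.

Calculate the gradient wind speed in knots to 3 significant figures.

Around a high, pressure-gradient force acts outward with centrifugal, so Coriolis balances both:
fV = (1/ρ)|∂P/∂n| + V²/R  →  V² − fR·V + fR·V_g = 0
With fR = 1.15×10⁻⁴ × 566×10³ m = 65.1 m/s:
V = [fR − √((fR)² − 4 fR V_g)]/2 = [65.1 − √(65.1² − 4×65.1×13)]/2 = 18 m/s
Supergeostrophic (V > V_g = 13 m/s), as expected around a high.
Converting: 18 m/s × 1.944 = 34.9 knots

34.9 knots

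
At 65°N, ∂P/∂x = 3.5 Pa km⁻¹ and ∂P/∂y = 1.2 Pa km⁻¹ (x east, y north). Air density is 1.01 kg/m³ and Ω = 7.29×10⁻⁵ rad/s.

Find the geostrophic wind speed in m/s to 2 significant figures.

28 m/s

Coriolis parameter at 65°N:
f = 2Ω sin φ = 2 × 7.29×10⁻⁵ × sin 65° = 1.32×10⁻⁴ s⁻¹
Component geostrophic relations (x east, y north):
u_g = −(1/(fρ)) ∂P/∂y,  v_g = (1/(fρ)) ∂P/∂x
u_g = −(1.2×10⁻³)/(1.32×10⁻⁴ × 1.01) = −8.99 m/s;  v_g = (3.5×10⁻³)/(1.32×10⁻⁴ × 1.01) = 26.2 m/s
|V_g| = √(u_g² + v_g²) = 27.7 m/s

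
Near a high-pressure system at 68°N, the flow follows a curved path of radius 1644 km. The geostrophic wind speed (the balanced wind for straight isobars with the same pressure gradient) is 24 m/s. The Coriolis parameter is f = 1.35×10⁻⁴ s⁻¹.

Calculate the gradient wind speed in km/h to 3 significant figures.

98.6 km/h

Around a high, pressure-gradient force acts outward with centrifugal, so Coriolis balances both:
fV = (1/ρ)|∂P/∂n| + V²/R  →  V² − fR·V + fR·V_g = 0
With fR = 1.35×10⁻⁴ × 1644×10³ m = 222 m/s:
V = [fR − √((fR)² − 4 fR V_g)]/2 = [222 − √(222² − 4×222×24)]/2 = 27.4 m/s
Supergeostrophic (V > V_g = 24 m/s), as expected around a high.
Converting: 27.4 m/s × 3.6 = 98.6 km/h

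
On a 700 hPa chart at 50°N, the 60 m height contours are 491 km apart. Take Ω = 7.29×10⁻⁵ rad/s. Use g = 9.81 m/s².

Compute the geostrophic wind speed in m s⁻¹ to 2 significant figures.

Coriolis parameter at 50°N:
f = 2Ω sin φ = 2 × 7.29×10⁻⁵ × sin 50° = 1.12×10⁻⁴ s⁻¹
Height gradient: |∂Z/∂n| = 60 m / 491000 m = 1.22×10⁻⁴
On a pressure surface, geostrophic balance gives V_g = (g/f)|∂Z/∂n|:
V_g = 9.81 × 1.22×10⁻⁴ / 1.12×10⁻⁴ = 10.7 m/s

11 m s⁻¹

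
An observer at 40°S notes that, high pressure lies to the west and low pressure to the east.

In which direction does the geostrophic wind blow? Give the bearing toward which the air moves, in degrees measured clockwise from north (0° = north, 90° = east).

000°

The pressure-gradient force points toward the east (bearing 090°).
Geostrophic balance: in the Southern Hemisphere the Coriolis force deflects motion to the left, so the geostrophic wind blows 90° to the left of the pressure-gradient force (low pressure on the right).
Rotating 090° by 90° counterclockwise gives 000° — the wind blows toward the north.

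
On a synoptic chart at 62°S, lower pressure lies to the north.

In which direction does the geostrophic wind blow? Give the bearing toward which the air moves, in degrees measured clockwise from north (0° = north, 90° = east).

270°

The pressure-gradient force points toward the north (bearing 000°).
Geostrophic balance: in the Southern Hemisphere the Coriolis force deflects motion to the left, so the geostrophic wind blows 90° to the left of the pressure-gradient force (low pressure on the right).
Rotating 000° by 90° counterclockwise gives 270° — the wind blows toward the west.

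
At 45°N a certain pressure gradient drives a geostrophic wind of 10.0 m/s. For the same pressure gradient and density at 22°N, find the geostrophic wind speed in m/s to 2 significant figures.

With the same pressure gradient and density, V_g ∝ 1/f ∝ 1/sin φ.
V₂ = V₁ · sin φ₁ / sin φ₂ = 10.0 × sin 45° / sin 22°
V₂ = 10.0 × 0.7071/0.3746 = 19 m/s

19 m/s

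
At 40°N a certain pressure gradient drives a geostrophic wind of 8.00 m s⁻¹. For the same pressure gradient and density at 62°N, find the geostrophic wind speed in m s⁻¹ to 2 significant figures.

With the same pressure gradient and density, V_g ∝ 1/f ∝ 1/sin φ.
V₂ = V₁ · sin φ₁ / sin φ₂ = 8.00 × sin 40° / sin 62°
V₂ = 8.00 × 0.6428/0.8829 = 5.8 m s⁻¹

5.8 m s⁻¹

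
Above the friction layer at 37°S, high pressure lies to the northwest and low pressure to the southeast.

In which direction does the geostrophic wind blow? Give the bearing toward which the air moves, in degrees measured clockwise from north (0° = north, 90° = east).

045°

The pressure-gradient force points toward the southeast (bearing 135°).
Geostrophic balance: in the Southern Hemisphere the Coriolis force deflects motion to the left, so the geostrophic wind blows 90° to the left of the pressure-gradient force (low pressure on the right).
Rotating 135° by 90° counterclockwise gives 045° — the wind blows toward the northeast.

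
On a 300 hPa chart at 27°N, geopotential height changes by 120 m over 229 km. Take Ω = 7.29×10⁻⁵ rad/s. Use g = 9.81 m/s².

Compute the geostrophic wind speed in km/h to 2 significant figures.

280 km/h

Coriolis parameter at 27°N:
f = 2Ω sin φ = 2 × 7.29×10⁻⁵ × sin 27° = 6.62×10⁻⁵ s⁻¹
Height gradient: |∂Z/∂n| = 120 m / 229000 m = 5.24×10⁻⁴
On a pressure surface, geostrophic balance gives V_g = (g/f)|∂Z/∂n|:
V_g = 9.81 × 5.24×10⁻⁴ / 6.62×10⁻⁵ = 77.7 m/s
Converting: 77.7 m/s × 3.6 = 280 km/h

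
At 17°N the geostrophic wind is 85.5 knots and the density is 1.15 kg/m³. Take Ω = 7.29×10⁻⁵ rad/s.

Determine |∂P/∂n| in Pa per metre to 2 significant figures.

Coriolis parameter at 17°N:
f = 2Ω sin φ = 2 × 7.29×10⁻⁵ × sin 17° = 4.26×10⁻⁵ s⁻¹
Wind speed in SI: 85.5 knots = 44.0 m/s
Geostrophic balance rearranged: |∂P/∂n| = f ρ V_g
|∂P/∂n| = 4.26×10⁻⁵ × 1.15 × 44.0 = 2.16×10⁻³ Pa/m

2.2×10⁻³ Pa/m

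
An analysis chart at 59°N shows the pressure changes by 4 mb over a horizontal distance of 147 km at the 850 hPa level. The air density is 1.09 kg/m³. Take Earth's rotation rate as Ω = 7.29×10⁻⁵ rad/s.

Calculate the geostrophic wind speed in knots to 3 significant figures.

38.8 knots

Coriolis parameter at 59°N:
f = 2Ω sin φ = 2 × 7.29×10⁻⁵ × sin 59° = 1.25×10⁻⁴ s⁻¹
Pressure gradient: |∂P/∂n| = 400 Pa / 147000 m = 2.72×10⁻³ Pa/m
Geostrophic balance (pressure-gradient force = Coriolis force):
V_g = (1/(fρ)) |∂P/∂n| = 2.72×10⁻³ / (1.25×10⁻⁴ × 1.09) = 20.0 m/s
Converting: 20.0 m/s × 1.944 = 38.8 knots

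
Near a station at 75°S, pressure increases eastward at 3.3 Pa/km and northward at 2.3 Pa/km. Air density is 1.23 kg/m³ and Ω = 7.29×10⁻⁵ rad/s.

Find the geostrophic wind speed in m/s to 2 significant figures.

23 m/s

Coriolis parameter at 75°S:
f = 2Ω sin φ = 2 × 7.29×10⁻⁵ × sin 75° = 1.41×10⁻⁴ s⁻¹
In the Southern Hemisphere f is negative: f = −1.41×10⁻⁴ s⁻¹.
Component geostrophic relations (x east, y north):
u_g = −(1/(fρ)) ∂P/∂y,  v_g = (1/(fρ)) ∂P/∂x
u_g = −(2.3×10⁻³)/(−1.41×10⁻⁴ × 1.23) = 13.3 m/s;  v_g = (3.3×10⁻³)/(−1.41×10⁻⁴ × 1.23) = −19.1 m/s
|V_g| = √(u_g² + v_g²) = 23.2 m/s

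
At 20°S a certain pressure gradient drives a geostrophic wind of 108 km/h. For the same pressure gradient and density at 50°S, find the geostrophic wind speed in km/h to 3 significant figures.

48.2 km/h

With the same pressure gradient and density, V_g ∝ 1/f ∝ 1/sin φ.
V₂ = V₁ · sin φ₁ / sin φ₂ = 108 × sin 20° / sin 50°
V₂ = 108 × 0.3420/0.7660 = 48.2 km/h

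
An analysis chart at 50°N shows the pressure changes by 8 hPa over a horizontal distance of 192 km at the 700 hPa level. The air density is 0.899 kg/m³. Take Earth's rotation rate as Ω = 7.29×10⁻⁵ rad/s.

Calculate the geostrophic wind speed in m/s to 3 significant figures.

Coriolis parameter at 50°N:
f = 2Ω sin φ = 2 × 7.29×10⁻⁵ × sin 50° = 1.12×10⁻⁴ s⁻¹
Pressure gradient: |∂P/∂n| = 800 Pa / 192000 m = 4.17×10⁻³ Pa/m
Geostrophic balance (pressure-gradient force = Coriolis force):
V_g = (1/(fρ)) |∂P/∂n| = 4.17×10⁻³ / (1.12×10⁻⁴ × 0.899) = 41.5 m/s

41.5 m/s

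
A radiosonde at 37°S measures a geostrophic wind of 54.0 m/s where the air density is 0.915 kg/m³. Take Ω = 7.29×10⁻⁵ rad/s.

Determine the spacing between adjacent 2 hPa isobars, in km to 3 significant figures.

46.1 km

Coriolis parameter at 37°S:
f = 2Ω sin φ = 2 × 7.29×10⁻⁵ × sin 37° = 8.77×10⁻⁵ s⁻¹
Geostrophic balance rearranged: |∂P/∂n| = f ρ V_g
|∂P/∂n| = 8.77×10⁻⁵ × 0.915 × 54.0 = 4.34×10⁻³ Pa/m
Isobar spacing: Δn = ΔP/|∂P/∂n| = 200 Pa / 4.34×10⁻³ Pa/m = 46131 m ≈ 46.1 km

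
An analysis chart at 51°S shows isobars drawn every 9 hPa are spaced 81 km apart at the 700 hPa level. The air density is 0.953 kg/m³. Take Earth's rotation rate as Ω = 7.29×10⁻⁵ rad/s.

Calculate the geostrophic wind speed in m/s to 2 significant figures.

100 m/s

Coriolis parameter at 51°S:
f = 2Ω sin φ = 2 × 7.29×10⁻⁵ × sin 51° = 1.13×10⁻⁴ s⁻¹
Pressure gradient: |∂P/∂n| = 900 Pa / 81000 m = 1.11×10⁻² Pa/m
Geostrophic balance (pressure-gradient force = Coriolis force):
V_g = (1/(fρ)) |∂P/∂n| = 1.11×10⁻² / (1.13×10⁻⁴ × 0.953) = 103 m/s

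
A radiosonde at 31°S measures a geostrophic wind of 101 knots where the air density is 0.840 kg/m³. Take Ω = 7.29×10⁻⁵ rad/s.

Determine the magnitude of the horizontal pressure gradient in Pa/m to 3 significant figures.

Coriolis parameter at 31°S:
f = 2Ω sin φ = 2 × 7.29×10⁻⁵ × sin 31° = 7.51×10⁻⁵ s⁻¹
Wind speed in SI: 101 knots = 52.0 m/s
Geostrophic balance rearranged: |∂P/∂n| = f ρ V_g
|∂P/∂n| = 7.51×10⁻⁵ × 0.840 × 52.0 = 3.28×10⁻³ Pa/m

3.28×10⁻³ Pa/m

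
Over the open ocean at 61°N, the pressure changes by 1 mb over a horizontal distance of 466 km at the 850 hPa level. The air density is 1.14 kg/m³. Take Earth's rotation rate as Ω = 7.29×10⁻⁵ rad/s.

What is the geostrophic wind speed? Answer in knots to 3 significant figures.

Coriolis parameter at 61°N:
f = 2Ω sin φ = 2 × 7.29×10⁻⁵ × sin 61° = 1.28×10⁻⁴ s⁻¹
Pressure gradient: |∂P/∂n| = 100 Pa / 466000 m = 2.15×10⁻⁴ Pa/m
Geostrophic balance (pressure-gradient force = Coriolis force):
V_g = (1/(fρ)) |∂P/∂n| = 2.15×10⁻⁴ / (1.28×10⁻⁴ × 1.14) = 1.48 m/s
Converting: 1.48 m/s × 1.944 = 2.87 knots

2.87 knots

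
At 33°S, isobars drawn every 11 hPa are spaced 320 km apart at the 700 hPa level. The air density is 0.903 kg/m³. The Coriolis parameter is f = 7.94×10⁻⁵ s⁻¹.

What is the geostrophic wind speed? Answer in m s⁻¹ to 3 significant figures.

Pressure gradient: |∂P/∂n| = 1100 Pa / 320000 m = 3.44×10⁻³ Pa/m
Geostrophic balance (pressure-gradient force = Coriolis force):
V_g = (1/(fρ)) |∂P/∂n| = 3.44×10⁻³ / (7.94×10⁻⁵ × 0.903) = 47.9 m/s

47.9 m s⁻¹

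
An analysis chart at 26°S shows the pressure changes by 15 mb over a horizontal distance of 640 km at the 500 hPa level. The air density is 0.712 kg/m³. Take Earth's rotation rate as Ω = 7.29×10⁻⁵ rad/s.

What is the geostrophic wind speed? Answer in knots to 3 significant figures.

Coriolis parameter at 26°S:
f = 2Ω sin φ = 2 × 7.29×10⁻⁵ × sin 26° = 6.39×10⁻⁵ s⁻¹
Pressure gradient: |∂P/∂n| = 1500 Pa / 640000 m = 2.34×10⁻³ Pa/m
Geostrophic balance (pressure-gradient force = Coriolis force):
V_g = (1/(fρ)) |∂P/∂n| = 2.34×10⁻³ / (6.39×10⁻⁵ × 0.712) = 51.5 m/s
Converting: 51.5 m/s × 1.944 = 100 knots

100 knots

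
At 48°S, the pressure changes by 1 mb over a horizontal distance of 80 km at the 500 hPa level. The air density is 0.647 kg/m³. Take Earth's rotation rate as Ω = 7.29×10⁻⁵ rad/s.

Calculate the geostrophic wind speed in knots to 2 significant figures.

Coriolis parameter at 48°S:
f = 2Ω sin φ = 2 × 7.29×10⁻⁵ × sin 48° = 1.08×10⁻⁴ s⁻¹
Pressure gradient: |∂P/∂n| = 100 Pa / 80000 m = 1.25×10⁻³ Pa/m
Geostrophic balance (pressure-gradient force = Coriolis force):
V_g = (1/(fρ)) |∂P/∂n| = 1.25×10⁻³ / (1.08×10⁻⁴ × 0.647) = 17.8 m/s
Converting: 17.8 m/s × 1.944 = 35 knots

35 knots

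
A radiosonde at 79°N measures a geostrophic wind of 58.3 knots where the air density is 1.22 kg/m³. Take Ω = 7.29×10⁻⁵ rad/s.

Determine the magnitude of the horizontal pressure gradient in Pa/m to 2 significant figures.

Coriolis parameter at 79°N:
f = 2Ω sin φ = 2 × 7.29×10⁻⁵ × sin 79° = 1.43×10⁻⁴ s⁻¹
Wind speed in SI: 58.3 knots = 30.0 m/s
Geostrophic balance rearranged: |∂P/∂n| = f ρ V_g
|∂P/∂n| = 1.43×10⁻⁴ × 1.22 × 30.0 = 5.24×10⁻³ Pa/m

5.2×10⁻³ Pa/m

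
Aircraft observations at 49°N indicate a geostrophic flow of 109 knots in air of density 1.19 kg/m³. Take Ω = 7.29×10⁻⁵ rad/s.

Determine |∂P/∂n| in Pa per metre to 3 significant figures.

7.34×10⁻³ Pa/m

Coriolis parameter at 49°N:
f = 2Ω sin φ = 2 × 7.29×10⁻⁵ × sin 49° = 1.10×10⁻⁴ s⁻¹
Wind speed in SI: 109 knots = 56.1 m/s
Geostrophic balance rearranged: |∂P/∂n| = f ρ V_g
|∂P/∂n| = 1.10×10⁻⁴ × 1.19 × 56.1 = 7.34×10⁻³ Pa/m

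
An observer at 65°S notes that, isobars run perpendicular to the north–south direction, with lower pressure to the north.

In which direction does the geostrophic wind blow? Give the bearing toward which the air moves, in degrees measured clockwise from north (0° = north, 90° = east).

270°

The pressure-gradient force points toward the north (bearing 000°).
Geostrophic balance: in the Southern Hemisphere the Coriolis force deflects motion to the left, so the geostrophic wind blows 90° to the left of the pressure-gradient force (low pressure on the right).
Rotating 000° by 90° counterclockwise gives 270° — the wind blows toward the west.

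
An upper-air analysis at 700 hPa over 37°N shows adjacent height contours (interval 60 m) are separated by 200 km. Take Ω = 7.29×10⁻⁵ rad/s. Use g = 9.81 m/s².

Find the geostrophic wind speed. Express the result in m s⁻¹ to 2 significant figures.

34 m s⁻¹

Coriolis parameter at 37°N:
f = 2Ω sin φ = 2 × 7.29×10⁻⁵ × sin 37° = 8.77×10⁻⁵ s⁻¹
Height gradient: |∂Z/∂n| = 60 m / 200000 m = 3.00×10⁻⁴
On a pressure surface, geostrophic balance gives V_g = (g/f)|∂Z/∂n|:
V_g = 9.81 × 3.00×10⁻⁴ / 8.77×10⁻⁵ = 33.5 m/s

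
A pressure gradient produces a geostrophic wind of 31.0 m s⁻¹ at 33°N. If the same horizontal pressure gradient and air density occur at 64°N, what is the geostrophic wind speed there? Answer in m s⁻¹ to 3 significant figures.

18.8 m s⁻¹

With the same pressure gradient and density, V_g ∝ 1/f ∝ 1/sin φ.
V₂ = V₁ · sin φ₁ / sin φ₂ = 31.0 × sin 33° / sin 64°
V₂ = 31.0 × 0.5446/0.8988 = 18.8 m s⁻¹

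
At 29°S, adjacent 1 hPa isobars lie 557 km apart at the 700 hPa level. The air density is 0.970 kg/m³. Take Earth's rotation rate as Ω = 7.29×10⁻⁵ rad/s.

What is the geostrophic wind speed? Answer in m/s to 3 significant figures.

Coriolis parameter at 29°S:
f = 2Ω sin φ = 2 × 7.29×10⁻⁵ × sin 29° = 7.07×10⁻⁵ s⁻¹
Pressure gradient: |∂P/∂n| = 100 Pa / 557000 m = 1.80×10⁻⁴ Pa/m
Geostrophic balance (pressure-gradient force = Coriolis force):
V_g = (1/(fρ)) |∂P/∂n| = 1.80×10⁻⁴ / (7.07×10⁻⁵ × 0.970) = 2.62 m/s

2.62 m/s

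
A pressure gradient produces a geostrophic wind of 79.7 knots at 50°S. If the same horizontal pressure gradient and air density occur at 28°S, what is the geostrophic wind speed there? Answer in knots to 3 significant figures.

130 knots

With the same pressure gradient and density, V_g ∝ 1/f ∝ 1/sin φ.
V₂ = V₁ · sin φ₁ / sin φ₂ = 79.7 × sin 50° / sin 28°
V₂ = 79.7 × 0.7660/0.4695 = 130 knots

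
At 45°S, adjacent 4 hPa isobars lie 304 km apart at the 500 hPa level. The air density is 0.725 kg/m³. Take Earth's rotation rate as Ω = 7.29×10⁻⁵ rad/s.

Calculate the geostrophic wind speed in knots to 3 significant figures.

34.2 knots

Coriolis parameter at 45°S:
f = 2Ω sin φ = 2 × 7.29×10⁻⁵ × sin 45° = 1.03×10⁻⁴ s⁻¹
Pressure gradient: |∂P/∂n| = 400 Pa / 304000 m = 1.32×10⁻³ Pa/m
Geostrophic balance (pressure-gradient force = Coriolis force):
V_g = (1/(fρ)) |∂P/∂n| = 1.32×10⁻³ / (1.03×10⁻⁴ × 0.725) = 17.6 m/s
Converting: 17.6 m/s × 1.944 = 34.2 knots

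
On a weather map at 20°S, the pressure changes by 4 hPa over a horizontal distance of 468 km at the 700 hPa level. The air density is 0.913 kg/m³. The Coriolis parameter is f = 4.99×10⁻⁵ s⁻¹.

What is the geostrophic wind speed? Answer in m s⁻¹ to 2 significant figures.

Pressure gradient: |∂P/∂n| = 400 Pa / 468000 m = 8.55×10⁻⁴ Pa/m
Geostrophic balance (pressure-gradient force = Coriolis force):
V_g = (1/(fρ)) |∂P/∂n| = 8.55×10⁻⁴ / (4.99×10⁻⁵ × 0.913) = 18.8 m/s

19 m s⁻¹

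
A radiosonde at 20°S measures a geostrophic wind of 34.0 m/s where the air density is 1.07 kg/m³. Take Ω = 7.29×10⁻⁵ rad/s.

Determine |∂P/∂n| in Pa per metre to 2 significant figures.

Coriolis parameter at 20°S:
f = 2Ω sin φ = 2 × 7.29×10⁻⁵ × sin 20° = 4.99×10⁻⁵ s⁻¹
Geostrophic balance rearranged: |∂P/∂n| = f ρ V_g
|∂P/∂n| = 4.99×10⁻⁵ × 1.07 × 34.0 = 1.81×10⁻³ Pa/m

1.8×10⁻³ Pa/m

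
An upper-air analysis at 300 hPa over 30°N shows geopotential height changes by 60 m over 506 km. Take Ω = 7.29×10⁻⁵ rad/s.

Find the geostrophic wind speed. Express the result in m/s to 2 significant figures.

Coriolis parameter at 30°N:
f = 2Ω sin φ = 2 × 7.29×10⁻⁵ × sin 30° = 7.29×10⁻⁵ s⁻¹
Height gradient: |∂Z/∂n| = 60 m / 506000 m = 1.19×10⁻⁴
On a pressure surface, geostrophic balance gives V_g = (g/f)|∂Z/∂n|:
V_g = 9.81 × 1.19×10⁻⁴ / 7.29×10⁻⁵ = 16.0 m/s

16 m/s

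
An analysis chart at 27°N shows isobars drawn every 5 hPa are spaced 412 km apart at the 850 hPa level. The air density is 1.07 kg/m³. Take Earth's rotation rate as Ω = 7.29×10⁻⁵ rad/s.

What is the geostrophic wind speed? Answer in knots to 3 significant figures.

Coriolis parameter at 27°N:
f = 2Ω sin φ = 2 × 7.29×10⁻⁵ × sin 27° = 6.62×10⁻⁵ s⁻¹
Pressure gradient: |∂P/∂n| = 500 Pa / 412000 m = 1.21×10⁻³ Pa/m
Geostrophic balance (pressure-gradient force = Coriolis force):
V_g = (1/(fρ)) |∂P/∂n| = 1.21×10⁻³ / (6.62×10⁻⁵ × 1.07) = 17.1 m/s
Converting: 17.1 m/s × 1.944 = 33.3 knots

33.3 knots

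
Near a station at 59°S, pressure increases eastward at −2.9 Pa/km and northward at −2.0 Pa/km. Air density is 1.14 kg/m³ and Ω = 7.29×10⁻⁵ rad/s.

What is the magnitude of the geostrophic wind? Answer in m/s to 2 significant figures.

Coriolis parameter at 59°S:
f = 2Ω sin φ = 2 × 7.29×10⁻⁵ × sin 59° = 1.25×10⁻⁴ s⁻¹
In the Southern Hemisphere f is negative: f = −1.25×10⁻⁴ s⁻¹.
Component geostrophic relations (x east, y north):
u_g = −(1/(fρ)) ∂P/∂y,  v_g = (1/(fρ)) ∂P/∂x
u_g = −(−2.0×10⁻³)/(−1.25×10⁻⁴ × 1.14) = −14.0 m/s;  v_g = (−2.9×10⁻³)/(−1.25×10⁻⁴ × 1.14) = 20.4 m/s
|V_g| = √(u_g² + v_g²) = 24.7 m/s

25 m/s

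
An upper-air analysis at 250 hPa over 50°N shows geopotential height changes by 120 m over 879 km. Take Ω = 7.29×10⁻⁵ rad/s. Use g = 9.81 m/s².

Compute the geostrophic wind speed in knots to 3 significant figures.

Coriolis parameter at 50°N:
f = 2Ω sin φ = 2 × 7.29×10⁻⁵ × sin 50° = 1.12×10⁻⁴ s⁻¹
Height gradient: |∂Z/∂n| = 120 m / 879000 m = 1.37×10⁻⁴
On a pressure surface, geostrophic balance gives V_g = (g/f)|∂Z/∂n|:
V_g = 9.81 × 1.37×10⁻⁴ / 1.12×10⁻⁴ = 12.0 m/s
Converting: 12.0 m/s × 1.944 = 23.3 knots

23.3 knots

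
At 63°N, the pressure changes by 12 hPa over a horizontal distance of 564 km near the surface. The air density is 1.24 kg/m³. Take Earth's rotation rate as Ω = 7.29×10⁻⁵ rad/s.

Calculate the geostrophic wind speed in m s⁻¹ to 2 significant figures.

13 m s⁻¹

Coriolis parameter at 63°N:
f = 2Ω sin φ = 2 × 7.29×10⁻⁵ × sin 63° = 1.30×10⁻⁴ s⁻¹
Pressure gradient: |∂P/∂n| = 1200 Pa / 564000 m = 2.13×10⁻³ Pa/m
Geostrophic balance (pressure-gradient force = Coriolis force):
V_g = (1/(fρ)) |∂P/∂n| = 2.13×10⁻³ / (1.30×10⁻⁴ × 1.24) = 13.2 m/s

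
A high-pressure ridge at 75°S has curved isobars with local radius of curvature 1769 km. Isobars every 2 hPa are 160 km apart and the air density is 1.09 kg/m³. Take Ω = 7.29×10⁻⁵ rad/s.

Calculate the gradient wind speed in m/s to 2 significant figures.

Coriolis parameter at 75°S:
f = 2Ω sin φ = 2 × 7.29×10⁻⁵ × sin 75° = 1.41×10⁻⁴ s⁻¹
Pressure gradient: |∂P/∂n| = 200 Pa / 160000 m = 1.25×10⁻³ Pa/m
Geostrophic speed: V_g = |∂P/∂n|/(fρ) = 1.25×10⁻³/(1.41×10⁻⁴ × 1.09) = 8.14 m/s
Around a high, pressure-gradient force acts outward with centrifugal, so Coriolis balances both:
fV = (1/ρ)|∂P/∂n| + V²/R  →  V² − fR·V + fR·V_g = 0
With fR = 1.41×10⁻⁴ × 1769×10³ m = 249 m/s:
V = [fR − √((fR)² − 4 fR V_g)]/2 = [249 − √(249² − 4×249×8.14)]/2 = 8.43 m/s
Supergeostrophic (V > V_g = 8.14 m/s), as expected around a high.

8.4 m/s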